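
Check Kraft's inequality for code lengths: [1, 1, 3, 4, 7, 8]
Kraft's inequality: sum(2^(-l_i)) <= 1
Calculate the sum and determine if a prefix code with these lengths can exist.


Sum = 2^(-1) + 2^(-1) + 2^(-3) + 2^(-4) + 2^(-7) + 2^(-8)
    = 0.5 + 0.5 + 0.125 + 0.0625 + 0.0078125 + 0.00390625
    = 307/256 = 1.19921875
Since 1.19921875 > 1, Kraft's inequality is NOT satisfied.
A prefix code with these lengths CANNOT exist.

Kraft sum = 1.19921875. Not satisfied.


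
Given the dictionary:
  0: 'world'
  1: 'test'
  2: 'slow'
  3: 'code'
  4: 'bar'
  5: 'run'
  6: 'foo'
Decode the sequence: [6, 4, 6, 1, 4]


Look up each index in the dictionary:
  6 -> 'foo'
  4 -> 'bar'
  6 -> 'foo'
  1 -> 'test'
  4 -> 'bar'

Decoded: "foo bar foo test bar"


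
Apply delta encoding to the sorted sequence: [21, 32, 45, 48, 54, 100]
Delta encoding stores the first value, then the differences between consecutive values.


First value: 21
Deltas:
  32 - 21 = 11
  45 - 32 = 13
  48 - 45 = 3
  54 - 48 = 6
  100 - 54 = 46


Delta encoded: [21, 11, 13, 3, 6, 46]


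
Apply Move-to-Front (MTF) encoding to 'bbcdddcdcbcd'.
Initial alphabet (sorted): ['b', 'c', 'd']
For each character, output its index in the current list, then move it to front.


MTF encoding:
'b': index 0 in ['b', 'c', 'd'] -> ['b', 'c', 'd']
'b': index 0 in ['b', 'c', 'd'] -> ['b', 'c', 'd']
'c': index 1 in ['b', 'c', 'd'] -> ['c', 'b', 'd']
'd': index 2 in ['c', 'b', 'd'] -> ['d', 'c', 'b']
'd': index 0 in ['d', 'c', 'b'] -> ['d', 'c', 'b']
'd': index 0 in ['d', 'c', 'b'] -> ['d', 'c', 'b']
'c': index 1 in ['d', 'c', 'b'] -> ['c', 'd', 'b']
'd': index 1 in ['c', 'd', 'b'] -> ['d', 'c', 'b']
'c': index 1 in ['d', 'c', 'b'] -> ['c', 'd', 'b']
'b': index 2 in ['c', 'd', 'b'] -> ['b', 'c', 'd']
'c': index 1 in ['b', 'c', 'd'] -> ['c', 'b', 'd']
'd': index 2 in ['c', 'b', 'd'] -> ['d', 'c', 'b']


Output: [0, 0, 1, 2, 0, 0, 1, 1, 1, 2, 1, 2]


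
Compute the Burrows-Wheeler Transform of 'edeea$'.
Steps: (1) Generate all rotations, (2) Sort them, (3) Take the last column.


Rotations (sorted):
  0: $edeea -> last char: a
  1: a$edee -> last char: e
  2: deea$e -> last char: e
  3: ea$ede -> last char: e
  4: edeea$ -> last char: $
  5: eea$ed -> last char: d


BWT = aeee$d


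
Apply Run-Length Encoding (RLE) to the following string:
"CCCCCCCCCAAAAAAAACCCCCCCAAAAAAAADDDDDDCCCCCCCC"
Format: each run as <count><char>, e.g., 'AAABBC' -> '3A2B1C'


Scanning runs left to right:
  i=0: run of 'C' x 9 -> '9C'
  i=9: run of 'A' x 8 -> '8A'
  i=17: run of 'C' x 7 -> '7C'
  i=24: run of 'A' x 8 -> '8A'
  i=32: run of 'D' x 6 -> '6D'
  i=38: run of 'C' x 8 -> '8C'

RLE = 9C8A7C8A6D8C


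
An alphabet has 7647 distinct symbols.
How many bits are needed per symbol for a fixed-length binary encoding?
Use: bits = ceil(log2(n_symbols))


log2(7647) = 12.9007
Bracket: 2^12 = 4096 < 7647 <= 2^13 = 8192
So ceil(log2(7647)) = 13

bits = ceil(log2(7647)) = ceil(12.9007) = 13 bits


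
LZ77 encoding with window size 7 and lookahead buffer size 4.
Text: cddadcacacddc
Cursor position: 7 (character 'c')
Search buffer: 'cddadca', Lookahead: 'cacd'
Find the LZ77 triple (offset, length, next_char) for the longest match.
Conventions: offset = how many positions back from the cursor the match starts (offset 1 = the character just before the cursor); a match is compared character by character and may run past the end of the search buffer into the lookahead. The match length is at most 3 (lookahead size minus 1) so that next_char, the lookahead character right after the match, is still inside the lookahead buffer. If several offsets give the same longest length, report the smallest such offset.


Try each offset into the search buffer:
  offset=1 (pos 6, char 'a'): match length 0
  offset=2 (pos 5, char 'c'): match length 3
  offset=3 (pos 4, char 'd'): match length 0
  offset=4 (pos 3, char 'a'): match length 0
  offset=5 (pos 2, char 'd'): match length 0
  offset=6 (pos 1, char 'd'): match length 0
  offset=7 (pos 0, char 'c'): match length 1
Longest match has length 3 at offset 2.
next_char = character at position 7 + 3 = 10 -> 'd'

Best match: offset=2, length=3 (matching 'cac' starting at position 5)
LZ77 triple: (2, 3, 'd')


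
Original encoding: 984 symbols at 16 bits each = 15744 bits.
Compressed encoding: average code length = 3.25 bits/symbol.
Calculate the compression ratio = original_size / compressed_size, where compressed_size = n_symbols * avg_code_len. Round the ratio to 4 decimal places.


original_size = n_symbols * orig_bits = 984 * 16 = 15744 bits
compressed_size = n_symbols * avg_code_len = 984 * 3.25 = 3198.0 bits
ratio = original_size / compressed_size = 15744 / 3198.0 = 4.9231

Compression ratio = 4.9231


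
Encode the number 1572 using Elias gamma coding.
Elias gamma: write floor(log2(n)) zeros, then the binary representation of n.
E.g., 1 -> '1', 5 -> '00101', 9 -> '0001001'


num_bits = floor(log2(1572)) + 1 = 11
leading_zeros = num_bits - 1 = 10
binary(1572) = 11000100100

Elias gamma(1572) = '0000000000' + '11000100100' = 000000000011000100100 (21 bits)


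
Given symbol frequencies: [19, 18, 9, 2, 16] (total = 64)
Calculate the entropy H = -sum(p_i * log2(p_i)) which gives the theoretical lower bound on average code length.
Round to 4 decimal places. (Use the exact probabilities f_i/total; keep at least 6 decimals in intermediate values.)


Per-symbol terms -p_i * log2(p_i) with p_i = f_i/64:
  p = 19/64 = 0.296875: log2(p) = -1.752072, -p*log2(p) = 0.520147
  p = 18/64 = 0.281250: log2(p) = -1.830075, -p*log2(p) = 0.514709
  p = 9/64 = 0.140625: log2(p) = -2.830075, -p*log2(p) = 0.397979
  p = 2/64 = 0.031250: log2(p) = -5.000000, -p*log2(p) = 0.156250
  p = 16/64 = 0.250000: log2(p) = -2.000000, -p*log2(p) = 0.500000
H = 0.520147 + 0.514709 + 0.397979 + 0.156250 + 0.500000 = 2.089085

H = 2.0891 bits/symbol


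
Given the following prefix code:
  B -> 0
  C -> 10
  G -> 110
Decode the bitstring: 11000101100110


Decoding step by step:
Bits 110 -> G
Bits 0 -> B
Bits 0 -> B
Bits 10 -> C
Bits 110 -> G
Bits 0 -> B
Bits 110 -> G


Decoded message: GBBCGBG


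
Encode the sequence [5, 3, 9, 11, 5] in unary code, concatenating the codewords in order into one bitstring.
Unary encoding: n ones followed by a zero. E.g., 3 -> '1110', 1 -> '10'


Encode each number as n ones followed by a terminating 0:
  5 -> 111110 (6 bits)
  3 -> 1110 (4 bits)
  9 -> 1111111110 (10 bits)
  11 -> 111111111110 (12 bits)
  5 -> 111110 (6 bits)
Total length = 6 + 4 + 10 + 12 + 6 = 38 bits.

Unary([5, 3, 9, 11, 5]) = 11111011101111111110111111111110111110 (38 bits)


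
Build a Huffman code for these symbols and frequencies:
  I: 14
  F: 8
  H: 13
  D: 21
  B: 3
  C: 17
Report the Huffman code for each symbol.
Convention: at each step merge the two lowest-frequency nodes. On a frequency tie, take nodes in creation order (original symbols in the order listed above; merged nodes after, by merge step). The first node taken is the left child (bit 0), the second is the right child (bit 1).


Huffman tree construction:
Step 1: Merge B(3) + F(8) = 11
Step 2: Merge (B+F)(11) + H(13) = 24
Step 3: Merge I(14) + C(17) = 31
Step 4: Merge D(21) + ((B+F)+H)(24) = 45
Step 5: Merge (I+C)(31) + (D+((B+F)+H))(45) = 76
Read each symbol's code off the tree from the root (left child = 0, right child = 1).

Codes:
  I: 00 (length 2)
  F: 1101 (length 4)
  H: 111 (length 3)
  D: 10 (length 2)
  B: 1100 (length 4)
  C: 01 (length 2)
Average code length: 187/76 = 2.4605 bits/symbol


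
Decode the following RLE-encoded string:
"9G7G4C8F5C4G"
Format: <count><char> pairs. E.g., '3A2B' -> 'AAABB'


Expanding each <count><char> pair:
  9G -> 'GGGGGGGGG'
  7G -> 'GGGGGGG'
  4C -> 'CCCC'
  8F -> 'FFFFFFFF'
  5C -> 'CCCCC'
  4G -> 'GGGG'

Decoded = GGGGGGGGGGGGGGGGCCCCFFFFFFFFCCCCCGGGG


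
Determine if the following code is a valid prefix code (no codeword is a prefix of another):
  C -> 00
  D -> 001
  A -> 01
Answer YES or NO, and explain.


Checking each pair (does one codeword prefix another?):
  C='00' vs D='001': prefix -- VIOLATION

NO -- this is NOT a valid prefix code. C (00) is a prefix of D (001).


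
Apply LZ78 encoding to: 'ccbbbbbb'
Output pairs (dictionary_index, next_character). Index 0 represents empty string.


LZ78 encoding steps:
Dictionary: {0: ''}
Step 1: w='' (idx 0), next='c' -> output (0, 'c'), add 'c' as idx 1
Step 2: w='c' (idx 1), next='b' -> output (1, 'b'), add 'cb' as idx 2
Step 3: w='' (idx 0), next='b' -> output (0, 'b'), add 'b' as idx 3
Step 4: w='b' (idx 3), next='b' -> output (3, 'b'), add 'bb' as idx 4
Step 5: w='bb' (idx 4), end of input -> output (4, '')


Encoded: [(0, 'c'), (1, 'b'), (0, 'b'), (3, 'b'), (4, '')]


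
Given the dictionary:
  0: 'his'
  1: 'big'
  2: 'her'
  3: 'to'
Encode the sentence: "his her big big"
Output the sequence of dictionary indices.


Look up each word in the dictionary:
  'his' -> 0
  'her' -> 2
  'big' -> 1
  'big' -> 1

Encoded: [0, 2, 1, 1]


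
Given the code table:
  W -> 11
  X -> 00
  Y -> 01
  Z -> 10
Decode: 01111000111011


Decoding:
01 -> Y
11 -> W
10 -> Z
00 -> X
11 -> W
10 -> Z
11 -> W


Result: YWZXWZW


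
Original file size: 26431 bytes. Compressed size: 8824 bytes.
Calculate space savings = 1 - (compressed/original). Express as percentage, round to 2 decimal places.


ratio = compressed/original = 8824/26431 = 0.33385
savings = 1 - ratio = 1 - 0.33385 = 0.66615
as a percentage: 0.66615 * 100 = 66.61%

Space savings = 1 - 8824/26431 = 66.61%


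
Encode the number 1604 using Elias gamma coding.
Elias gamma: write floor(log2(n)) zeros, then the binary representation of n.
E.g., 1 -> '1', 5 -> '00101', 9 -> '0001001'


num_bits = floor(log2(1604)) + 1 = 11
leading_zeros = num_bits - 1 = 10
binary(1604) = 11001000100

Elias gamma(1604) = '0000000000' + '11001000100' = 000000000011001000100 (21 bits)


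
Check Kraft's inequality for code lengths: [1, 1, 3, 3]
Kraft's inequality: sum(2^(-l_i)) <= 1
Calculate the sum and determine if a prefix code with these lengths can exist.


Sum = 2^(-1) + 2^(-1) + 2^(-3) + 2^(-3)
    = 0.5 + 0.5 + 0.125 + 0.125
    = 10/8 = 1.25
Since 1.25 > 1, Kraft's inequality is NOT satisfied.
A prefix code with these lengths CANNOT exist.

Kraft sum = 1.25. Not satisfied.


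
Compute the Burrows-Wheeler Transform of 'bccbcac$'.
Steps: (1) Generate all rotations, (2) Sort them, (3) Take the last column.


Rotations (sorted):
  0: $bccbcac -> last char: c
  1: ac$bccbc -> last char: c
  2: bcac$bcc -> last char: c
  3: bccbcac$ -> last char: $
  4: c$bccbca -> last char: a
  5: cac$bccb -> last char: b
  6: cbcac$bc -> last char: c
  7: ccbcac$b -> last char: b


BWT = ccc$abcb


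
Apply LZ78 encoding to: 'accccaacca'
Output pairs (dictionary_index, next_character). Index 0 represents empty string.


LZ78 encoding steps:
Dictionary: {0: ''}
Step 1: w='' (idx 0), next='a' -> output (0, 'a'), add 'a' as idx 1
Step 2: w='' (idx 0), next='c' -> output (0, 'c'), add 'c' as idx 2
Step 3: w='c' (idx 2), next='c' -> output (2, 'c'), add 'cc' as idx 3
Step 4: w='c' (idx 2), next='a' -> output (2, 'a'), add 'ca' as idx 4
Step 5: w='a' (idx 1), next='c' -> output (1, 'c'), add 'ac' as idx 5
Step 6: w='ca' (idx 4), end of input -> output (4, '')


Encoded: [(0, 'a'), (0, 'c'), (2, 'c'), (2, 'a'), (1, 'c'), (4, '')]


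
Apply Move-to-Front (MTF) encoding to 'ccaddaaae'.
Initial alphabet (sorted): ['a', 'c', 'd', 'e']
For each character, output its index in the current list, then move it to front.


MTF encoding:
'c': index 1 in ['a', 'c', 'd', 'e'] -> ['c', 'a', 'd', 'e']
'c': index 0 in ['c', 'a', 'd', 'e'] -> ['c', 'a', 'd', 'e']
'a': index 1 in ['c', 'a', 'd', 'e'] -> ['a', 'c', 'd', 'e']
'd': index 2 in ['a', 'c', 'd', 'e'] -> ['d', 'a', 'c', 'e']
'd': index 0 in ['d', 'a', 'c', 'e'] -> ['d', 'a', 'c', 'e']
'a': index 1 in ['d', 'a', 'c', 'e'] -> ['a', 'd', 'c', 'e']
'a': index 0 in ['a', 'd', 'c', 'e'] -> ['a', 'd', 'c', 'e']
'a': index 0 in ['a', 'd', 'c', 'e'] -> ['a', 'd', 'c', 'e']
'e': index 3 in ['a', 'd', 'c', 'e'] -> ['e', 'a', 'd', 'c']


Output: [1, 0, 1, 2, 0, 1, 0, 0, 3]


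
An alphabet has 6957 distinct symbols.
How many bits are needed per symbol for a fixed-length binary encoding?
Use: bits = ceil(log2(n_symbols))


log2(6957) = 12.7642
Bracket: 2^12 = 4096 < 6957 <= 2^13 = 8192
So ceil(log2(6957)) = 13

bits = ceil(log2(6957)) = ceil(12.7642) = 13 bits


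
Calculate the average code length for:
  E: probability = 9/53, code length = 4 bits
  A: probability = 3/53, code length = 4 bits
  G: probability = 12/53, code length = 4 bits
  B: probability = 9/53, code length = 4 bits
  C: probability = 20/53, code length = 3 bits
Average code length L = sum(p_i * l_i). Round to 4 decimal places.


Weighted contributions p_i * l_i:
  E: (9/53) * 4 = 36/53
  A: (3/53) * 4 = 12/53
  G: (12/53) * 4 = 48/53
  B: (9/53) * 4 = 36/53
  C: (20/53) * 3 = 60/53
Sum = (36 + 12 + 48 + 36 + 60)/53 = 192/53

L = 192/53 = 3.6226 bits/symbol


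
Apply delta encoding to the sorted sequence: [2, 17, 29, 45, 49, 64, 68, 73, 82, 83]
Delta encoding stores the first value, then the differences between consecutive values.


First value: 2
Deltas:
  17 - 2 = 15
  29 - 17 = 12
  45 - 29 = 16
  49 - 45 = 4
  64 - 49 = 15
  68 - 64 = 4
  73 - 68 = 5
  82 - 73 = 9
  83 - 82 = 1


Delta encoded: [2, 15, 12, 16, 4, 15, 4, 5, 9, 1]


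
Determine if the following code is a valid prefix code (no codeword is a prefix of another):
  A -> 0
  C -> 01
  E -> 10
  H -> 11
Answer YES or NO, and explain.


Checking each pair (does one codeword prefix another?):
  A='0' vs C='01': prefix -- VIOLATION

NO -- this is NOT a valid prefix code. A (0) is a prefix of C (01).


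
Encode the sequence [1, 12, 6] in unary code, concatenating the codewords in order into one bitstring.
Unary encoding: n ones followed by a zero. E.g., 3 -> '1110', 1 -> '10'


Encode each number as n ones followed by a terminating 0:
  1 -> 10 (2 bits)
  12 -> 1111111111110 (13 bits)
  6 -> 1111110 (7 bits)
Total length = 2 + 13 + 7 = 22 bits.

Unary([1, 12, 6]) = 1011111111111101111110 (22 bits)


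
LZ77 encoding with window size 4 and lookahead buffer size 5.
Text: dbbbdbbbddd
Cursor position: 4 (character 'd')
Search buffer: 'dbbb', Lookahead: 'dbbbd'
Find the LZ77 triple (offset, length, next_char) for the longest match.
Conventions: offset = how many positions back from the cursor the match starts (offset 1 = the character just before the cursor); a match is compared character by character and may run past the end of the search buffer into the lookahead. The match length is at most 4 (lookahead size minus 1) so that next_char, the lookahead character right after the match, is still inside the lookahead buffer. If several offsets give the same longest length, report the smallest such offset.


Try each offset into the search buffer:
  offset=1 (pos 3, char 'b'): match length 0
  offset=2 (pos 2, char 'b'): match length 0
  offset=3 (pos 1, char 'b'): match length 0
  offset=4 (pos 0, char 'd'): match length 4
Longest match has length 4 at offset 4.
next_char = character at position 4 + 4 = 8 -> 'd'

Best match: offset=4, length=4 (matching 'dbbb' starting at position 0)
LZ77 triple: (4, 4, 'd')


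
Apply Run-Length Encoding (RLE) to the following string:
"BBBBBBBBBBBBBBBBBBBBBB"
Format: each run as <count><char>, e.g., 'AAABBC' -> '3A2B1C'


Scanning runs left to right:
  i=0: run of 'B' x 22 -> '22B'

RLE = 22B


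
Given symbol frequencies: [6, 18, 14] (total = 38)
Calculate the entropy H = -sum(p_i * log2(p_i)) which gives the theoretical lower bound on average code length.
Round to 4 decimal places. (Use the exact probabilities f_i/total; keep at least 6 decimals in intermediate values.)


Per-symbol terms -p_i * log2(p_i) with p_i = f_i/38:
  p = 6/38 = 0.157895: log2(p) = -2.662965, -p*log2(p) = 0.420468
  p = 18/38 = 0.473684: log2(p) = -1.078003, -p*log2(p) = 0.510633
  p = 14/38 = 0.368421: log2(p) = -1.440573, -p*log2(p) = 0.530737
H = 0.420468 + 0.510633 + 0.530737 = 1.461838

H = 1.4618 bits/symbol


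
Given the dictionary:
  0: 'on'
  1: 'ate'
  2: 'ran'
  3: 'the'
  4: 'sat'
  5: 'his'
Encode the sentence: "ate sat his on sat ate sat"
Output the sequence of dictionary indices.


Look up each word in the dictionary:
  'ate' -> 1
  'sat' -> 4
  'his' -> 5
  'on' -> 0
  'sat' -> 4
  'ate' -> 1
  'sat' -> 4

Encoded: [1, 4, 5, 0, 4, 1, 4]


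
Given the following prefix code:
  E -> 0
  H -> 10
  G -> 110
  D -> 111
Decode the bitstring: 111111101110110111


Decoding step by step:
Bits 111 -> D
Bits 111 -> D
Bits 10 -> H
Bits 111 -> D
Bits 0 -> E
Bits 110 -> G
Bits 111 -> D


Decoded message: DDHDEGD


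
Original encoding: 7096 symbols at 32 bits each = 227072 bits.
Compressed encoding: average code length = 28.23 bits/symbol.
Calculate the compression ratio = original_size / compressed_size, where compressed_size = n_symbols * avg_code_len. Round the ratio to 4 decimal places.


original_size = n_symbols * orig_bits = 7096 * 32 = 227072 bits
compressed_size = n_symbols * avg_code_len = 7096 * 28.23 = 200320.08 bits
ratio = original_size / compressed_size = 227072 / 200320.08 = 1.1335

Compression ratio = 1.1335


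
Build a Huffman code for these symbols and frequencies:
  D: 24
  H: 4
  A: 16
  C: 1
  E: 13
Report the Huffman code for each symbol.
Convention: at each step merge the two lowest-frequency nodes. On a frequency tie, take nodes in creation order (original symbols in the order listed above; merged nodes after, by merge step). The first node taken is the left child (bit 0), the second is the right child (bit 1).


Huffman tree construction:
Step 1: Merge C(1) + H(4) = 5
Step 2: Merge (C+H)(5) + E(13) = 18
Step 3: Merge A(16) + ((C+H)+E)(18) = 34
Step 4: Merge D(24) + (A+((C+H)+E))(34) = 58
Read each symbol's code off the tree from the root (left child = 0, right child = 1).

Codes:
  D: 0 (length 1)
  H: 1101 (length 4)
  A: 10 (length 2)
  C: 1100 (length 4)
  E: 111 (length 3)
Average code length: 115/58 = 1.9828 bits/symbol


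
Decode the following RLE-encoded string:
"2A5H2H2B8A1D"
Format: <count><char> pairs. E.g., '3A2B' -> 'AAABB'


Expanding each <count><char> pair:
  2A -> 'AA'
  5H -> 'HHHHH'
  2H -> 'HH'
  2B -> 'BB'
  8A -> 'AAAAAAAA'
  1D -> 'D'

Decoded = AAHHHHHHHBBAAAAAAAAD


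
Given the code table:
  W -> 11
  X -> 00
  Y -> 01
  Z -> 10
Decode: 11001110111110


Decoding:
11 -> W
00 -> X
11 -> W
10 -> Z
11 -> W
11 -> W
10 -> Z


Result: WXWZWWZ


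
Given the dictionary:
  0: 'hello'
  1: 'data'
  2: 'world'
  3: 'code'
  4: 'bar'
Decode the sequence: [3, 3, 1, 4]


Look up each index in the dictionary:
  3 -> 'code'
  3 -> 'code'
  1 -> 'data'
  4 -> 'bar'

Decoded: "code code data bar"


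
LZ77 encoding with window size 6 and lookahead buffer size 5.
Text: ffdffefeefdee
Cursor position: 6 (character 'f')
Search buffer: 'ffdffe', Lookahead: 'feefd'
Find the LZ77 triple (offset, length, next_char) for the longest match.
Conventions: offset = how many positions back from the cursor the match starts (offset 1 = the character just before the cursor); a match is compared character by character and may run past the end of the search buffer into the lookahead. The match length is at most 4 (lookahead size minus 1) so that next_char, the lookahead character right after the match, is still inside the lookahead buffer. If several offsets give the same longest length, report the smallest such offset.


Try each offset into the search buffer:
  offset=1 (pos 5, char 'e'): match length 0
  offset=2 (pos 4, char 'f'): match length 2
  offset=3 (pos 3, char 'f'): match length 1
  offset=4 (pos 2, char 'd'): match length 0
  offset=5 (pos 1, char 'f'): match length 1
  offset=6 (pos 0, char 'f'): match length 1
Longest match has length 2 at offset 2.
next_char = character at position 6 + 2 = 8 -> 'e'

Best match: offset=2, length=2 (matching 'fe' starting at position 4)
LZ77 triple: (2, 2, 'e')


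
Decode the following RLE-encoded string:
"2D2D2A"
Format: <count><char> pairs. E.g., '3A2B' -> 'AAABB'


Expanding each <count><char> pair:
  2D -> 'DD'
  2D -> 'DD'
  2A -> 'AA'

Decoded = DDDDAA


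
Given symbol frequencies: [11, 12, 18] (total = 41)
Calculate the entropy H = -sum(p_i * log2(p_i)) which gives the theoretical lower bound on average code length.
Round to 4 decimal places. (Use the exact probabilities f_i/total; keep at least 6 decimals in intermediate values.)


Per-symbol terms -p_i * log2(p_i) with p_i = f_i/41:
  p = 11/41 = 0.268293: log2(p) = -1.898120, -p*log2(p) = 0.509252
  p = 12/41 = 0.292683: log2(p) = -1.772590, -p*log2(p) = 0.518807
  p = 18/41 = 0.439024: log2(p) = -1.187627, -p*log2(p) = 0.521397
H = 0.509252 + 0.518807 + 0.521397 = 1.549456

H = 1.5495 bits/symbol


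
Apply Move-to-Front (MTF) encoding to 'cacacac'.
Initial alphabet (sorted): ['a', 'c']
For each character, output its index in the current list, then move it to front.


MTF encoding:
'c': index 1 in ['a', 'c'] -> ['c', 'a']
'a': index 1 in ['c', 'a'] -> ['a', 'c']
'c': index 1 in ['a', 'c'] -> ['c', 'a']
'a': index 1 in ['c', 'a'] -> ['a', 'c']
'c': index 1 in ['a', 'c'] -> ['c', 'a']
'a': index 1 in ['c', 'a'] -> ['a', 'c']
'c': index 1 in ['a', 'c'] -> ['c', 'a']


Output: [1, 1, 1, 1, 1, 1, 1]


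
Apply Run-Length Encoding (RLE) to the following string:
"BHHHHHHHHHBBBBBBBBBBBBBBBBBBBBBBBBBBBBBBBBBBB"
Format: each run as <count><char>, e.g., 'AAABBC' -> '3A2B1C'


Scanning runs left to right:
  i=0: run of 'B' x 1 -> '1B'
  i=1: run of 'H' x 9 -> '9H'
  i=10: run of 'B' x 35 -> '35B'

RLE = 1B9H35B


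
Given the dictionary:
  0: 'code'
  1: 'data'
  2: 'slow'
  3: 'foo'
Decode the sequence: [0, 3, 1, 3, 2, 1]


Look up each index in the dictionary:
  0 -> 'code'
  3 -> 'foo'
  1 -> 'data'
  3 -> 'foo'
  2 -> 'slow'
  1 -> 'data'

Decoded: "code foo data foo slow data"


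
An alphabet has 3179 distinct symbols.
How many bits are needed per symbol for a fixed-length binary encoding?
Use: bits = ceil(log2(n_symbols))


log2(3179) = 11.6344
Bracket: 2^11 = 2048 < 3179 <= 2^12 = 4096
So ceil(log2(3179)) = 12

bits = ceil(log2(3179)) = ceil(11.6344) = 12 bits


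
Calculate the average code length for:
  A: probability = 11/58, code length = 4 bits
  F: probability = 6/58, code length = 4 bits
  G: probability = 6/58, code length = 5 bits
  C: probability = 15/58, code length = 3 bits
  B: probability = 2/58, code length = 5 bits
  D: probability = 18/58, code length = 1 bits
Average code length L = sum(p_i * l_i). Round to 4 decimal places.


Weighted contributions p_i * l_i:
  A: (11/58) * 4 = 44/58
  F: (6/58) * 4 = 24/58
  G: (6/58) * 5 = 30/58
  C: (15/58) * 3 = 45/58
  B: (2/58) * 5 = 10/58
  D: (18/58) * 1 = 18/58
Sum = (44 + 24 + 30 + 45 + 10 + 18)/58 = 171/58

L = 171/58 = 2.9483 bits/symbol


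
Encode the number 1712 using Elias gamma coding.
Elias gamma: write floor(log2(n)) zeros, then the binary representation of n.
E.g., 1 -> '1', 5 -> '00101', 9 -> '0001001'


num_bits = floor(log2(1712)) + 1 = 11
leading_zeros = num_bits - 1 = 10
binary(1712) = 11010110000

Elias gamma(1712) = '0000000000' + '11010110000' = 000000000011010110000 (21 bits)


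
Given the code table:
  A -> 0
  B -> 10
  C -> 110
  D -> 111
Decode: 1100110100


Decoding:
110 -> C
0 -> A
110 -> C
10 -> B
0 -> A


Result: CACBA


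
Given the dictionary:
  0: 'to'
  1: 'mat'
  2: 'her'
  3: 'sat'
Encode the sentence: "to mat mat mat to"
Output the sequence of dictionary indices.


Look up each word in the dictionary:
  'to' -> 0
  'mat' -> 1
  'mat' -> 1
  'mat' -> 1
  'to' -> 0

Encoded: [0, 1, 1, 1, 0]


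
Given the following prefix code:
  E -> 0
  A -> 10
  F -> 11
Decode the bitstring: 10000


Decoding step by step:
Bits 10 -> A
Bits 0 -> E
Bits 0 -> E
Bits 0 -> E


Decoded message: AEEE


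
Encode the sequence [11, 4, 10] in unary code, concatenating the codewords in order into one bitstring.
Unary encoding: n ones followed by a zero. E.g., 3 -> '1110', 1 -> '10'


Encode each number as n ones followed by a terminating 0:
  11 -> 111111111110 (12 bits)
  4 -> 11110 (5 bits)
  10 -> 11111111110 (11 bits)
Total length = 12 + 5 + 11 = 28 bits.

Unary([11, 4, 10]) = 1111111111101111011111111110 (28 bits)


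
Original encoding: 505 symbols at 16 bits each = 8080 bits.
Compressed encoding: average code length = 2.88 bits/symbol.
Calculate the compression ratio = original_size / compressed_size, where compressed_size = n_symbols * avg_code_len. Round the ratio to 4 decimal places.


original_size = n_symbols * orig_bits = 505 * 16 = 8080 bits
compressed_size = n_symbols * avg_code_len = 505 * 2.88 = 1454.4 bits
ratio = original_size / compressed_size = 8080 / 1454.4 = 5.5556

Compression ratio = 5.5556


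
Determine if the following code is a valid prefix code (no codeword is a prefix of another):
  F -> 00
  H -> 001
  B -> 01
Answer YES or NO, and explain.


Checking each pair (does one codeword prefix another?):
  F='00' vs H='001': prefix -- VIOLATION

NO -- this is NOT a valid prefix code. F (00) is a prefix of H (001).


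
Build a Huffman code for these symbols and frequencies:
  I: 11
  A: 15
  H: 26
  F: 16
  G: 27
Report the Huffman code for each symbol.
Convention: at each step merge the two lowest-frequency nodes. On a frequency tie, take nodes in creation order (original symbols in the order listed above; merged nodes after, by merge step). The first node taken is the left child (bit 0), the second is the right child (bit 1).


Huffman tree construction:
Step 1: Merge I(11) + A(15) = 26
Step 2: Merge F(16) + H(26) = 42
Step 3: Merge (I+A)(26) + G(27) = 53
Step 4: Merge (F+H)(42) + ((I+A)+G)(53) = 95
Read each symbol's code off the tree from the root (left child = 0, right child = 1).

Codes:
  I: 100 (length 3)
  A: 101 (length 3)
  H: 01 (length 2)
  F: 00 (length 2)
  G: 11 (length 2)
Average code length: 216/95 = 2.2737 bits/symbol


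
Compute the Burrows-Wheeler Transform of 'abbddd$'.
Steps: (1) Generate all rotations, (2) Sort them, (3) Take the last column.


Rotations (sorted):
  0: $abbddd -> last char: d
  1: abbddd$ -> last char: $
  2: bbddd$a -> last char: a
  3: bddd$ab -> last char: b
  4: d$abbdd -> last char: d
  5: dd$abbd -> last char: d
  6: ddd$abb -> last char: b


BWT = d$abddb


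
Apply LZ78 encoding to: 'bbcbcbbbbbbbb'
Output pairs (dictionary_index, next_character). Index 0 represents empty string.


LZ78 encoding steps:
Dictionary: {0: ''}
Step 1: w='' (idx 0), next='b' -> output (0, 'b'), add 'b' as idx 1
Step 2: w='b' (idx 1), next='c' -> output (1, 'c'), add 'bc' as idx 2
Step 3: w='bc' (idx 2), next='b' -> output (2, 'b'), add 'bcb' as idx 3
Step 4: w='b' (idx 1), next='b' -> output (1, 'b'), add 'bb' as idx 4
Step 5: w='bb' (idx 4), next='b' -> output (4, 'b'), add 'bbb' as idx 5
Step 6: w='bb' (idx 4), end of input -> output (4, '')


Encoded: [(0, 'b'), (1, 'c'), (2, 'b'), (1, 'b'), (4, 'b'), (4, '')]


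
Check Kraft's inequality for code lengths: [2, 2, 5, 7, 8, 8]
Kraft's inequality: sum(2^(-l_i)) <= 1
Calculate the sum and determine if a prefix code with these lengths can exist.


Sum = 2^(-2) + 2^(-2) + 2^(-5) + 2^(-7) + 2^(-8) + 2^(-8)
    = 0.25 + 0.25 + 0.03125 + 0.0078125 + 0.00390625 + 0.00390625
    = 140/256 = 0.546875
Since 0.546875 <= 1, Kraft's inequality IS satisfied.
A prefix code with these lengths CAN exist.

Kraft sum = 0.546875. Satisfied.


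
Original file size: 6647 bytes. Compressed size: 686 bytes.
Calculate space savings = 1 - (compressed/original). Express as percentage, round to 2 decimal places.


ratio = compressed/original = 686/6647 = 0.103204
savings = 1 - ratio = 1 - 0.103204 = 0.896796
as a percentage: 0.896796 * 100 = 89.68%

Space savings = 1 - 686/6647 = 89.68%


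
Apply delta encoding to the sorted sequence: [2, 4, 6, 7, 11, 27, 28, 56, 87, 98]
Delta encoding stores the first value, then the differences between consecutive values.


First value: 2
Deltas:
  4 - 2 = 2
  6 - 4 = 2
  7 - 6 = 1
  11 - 7 = 4
  27 - 11 = 16
  28 - 27 = 1
  56 - 28 = 28
  87 - 56 = 31
  98 - 87 = 11


Delta encoded: [2, 2, 2, 1, 4, 16, 1, 28, 31, 11]


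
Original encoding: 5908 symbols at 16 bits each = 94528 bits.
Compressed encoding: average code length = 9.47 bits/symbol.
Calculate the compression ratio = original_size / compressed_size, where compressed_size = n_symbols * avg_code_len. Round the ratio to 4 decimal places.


original_size = n_symbols * orig_bits = 5908 * 16 = 94528 bits
compressed_size = n_symbols * avg_code_len = 5908 * 9.47 = 55948.76 bits
ratio = original_size / compressed_size = 94528 / 55948.76 = 1.6895

Compression ratio = 1.6895


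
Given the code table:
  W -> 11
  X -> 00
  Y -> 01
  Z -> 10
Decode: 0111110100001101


Decoding:
01 -> Y
11 -> W
11 -> W
01 -> Y
00 -> X
00 -> X
11 -> W
01 -> Y


Result: YWWYXXWY


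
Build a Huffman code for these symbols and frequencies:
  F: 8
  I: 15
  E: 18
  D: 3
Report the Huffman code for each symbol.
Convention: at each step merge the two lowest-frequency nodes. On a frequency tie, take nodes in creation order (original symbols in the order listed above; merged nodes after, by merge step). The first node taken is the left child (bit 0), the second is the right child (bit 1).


Huffman tree construction:
Step 1: Merge D(3) + F(8) = 11
Step 2: Merge (D+F)(11) + I(15) = 26
Step 3: Merge E(18) + ((D+F)+I)(26) = 44
Read each symbol's code off the tree from the root (left child = 0, right child = 1).

Codes:
  F: 101 (length 3)
  I: 11 (length 2)
  E: 0 (length 1)
  D: 100 (length 3)
Average code length: 81/44 = 1.8409 bits/symbol


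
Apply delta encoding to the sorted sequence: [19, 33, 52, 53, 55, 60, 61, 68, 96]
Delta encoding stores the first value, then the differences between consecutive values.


First value: 19
Deltas:
  33 - 19 = 14
  52 - 33 = 19
  53 - 52 = 1
  55 - 53 = 2
  60 - 55 = 5
  61 - 60 = 1
  68 - 61 = 7
  96 - 68 = 28


Delta encoded: [19, 14, 19, 1, 2, 5, 1, 7, 28]


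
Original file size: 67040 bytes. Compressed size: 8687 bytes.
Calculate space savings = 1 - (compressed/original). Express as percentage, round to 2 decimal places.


ratio = compressed/original = 8687/67040 = 0.129579
savings = 1 - ratio = 1 - 0.129579 = 0.870421
as a percentage: 0.870421 * 100 = 87.04%

Space savings = 1 - 8687/67040 = 87.04%


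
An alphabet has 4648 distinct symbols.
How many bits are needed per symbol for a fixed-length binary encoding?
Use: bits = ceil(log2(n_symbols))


log2(4648) = 12.1824
Bracket: 2^12 = 4096 < 4648 <= 2^13 = 8192
So ceil(log2(4648)) = 13

bits = ceil(log2(4648)) = ceil(12.1824) = 13 bits


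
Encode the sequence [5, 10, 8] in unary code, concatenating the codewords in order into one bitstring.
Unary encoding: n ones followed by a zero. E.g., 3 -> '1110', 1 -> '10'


Encode each number as n ones followed by a terminating 0:
  5 -> 111110 (6 bits)
  10 -> 11111111110 (11 bits)
  8 -> 111111110 (9 bits)
Total length = 6 + 11 + 9 = 26 bits.

Unary([5, 10, 8]) = 11111011111111110111111110 (26 bits)


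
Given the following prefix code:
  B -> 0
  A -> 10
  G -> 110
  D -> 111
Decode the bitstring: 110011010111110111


Decoding step by step:
Bits 110 -> G
Bits 0 -> B
Bits 110 -> G
Bits 10 -> A
Bits 111 -> D
Bits 110 -> G
Bits 111 -> D


Decoded message: GBGADGD


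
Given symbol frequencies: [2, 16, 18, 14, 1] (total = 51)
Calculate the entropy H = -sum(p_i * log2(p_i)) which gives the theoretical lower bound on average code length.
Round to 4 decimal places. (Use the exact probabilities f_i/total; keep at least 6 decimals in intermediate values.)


Per-symbol terms -p_i * log2(p_i) with p_i = f_i/51:
  p = 2/51 = 0.039216: log2(p) = -4.672425, -p*log2(p) = 0.183232
  p = 16/51 = 0.313725: log2(p) = -1.672425, -p*log2(p) = 0.524682
  p = 18/51 = 0.352941: log2(p) = -1.502500, -p*log2(p) = 0.530294
  p = 14/51 = 0.274510: log2(p) = -1.865070, -p*log2(p) = 0.511980
  p = 1/51 = 0.019608: log2(p) = -5.672425, -p*log2(p) = 0.111224
H = 0.183232 + 0.524682 + 0.530294 + 0.511980 + 0.111224 = 1.861412

H = 1.8614 bits/symbol


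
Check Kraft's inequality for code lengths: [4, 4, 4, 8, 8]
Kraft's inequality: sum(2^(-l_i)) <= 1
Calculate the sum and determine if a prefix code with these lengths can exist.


Sum = 2^(-4) + 2^(-4) + 2^(-4) + 2^(-8) + 2^(-8)
    = 0.0625 + 0.0625 + 0.0625 + 0.00390625 + 0.00390625
    = 50/256 = 0.1953125
Since 0.1953125 <= 1, Kraft's inequality IS satisfied.
A prefix code with these lengths CAN exist.

Kraft sum = 0.1953125. Satisfied.


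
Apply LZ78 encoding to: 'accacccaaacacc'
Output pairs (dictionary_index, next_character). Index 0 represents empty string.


LZ78 encoding steps:
Dictionary: {0: ''}
Step 1: w='' (idx 0), next='a' -> output (0, 'a'), add 'a' as idx 1
Step 2: w='' (idx 0), next='c' -> output (0, 'c'), add 'c' as idx 2
Step 3: w='c' (idx 2), next='a' -> output (2, 'a'), add 'ca' as idx 3
Step 4: w='c' (idx 2), next='c' -> output (2, 'c'), add 'cc' as idx 4
Step 5: w='ca' (idx 3), next='a' -> output (3, 'a'), add 'caa' as idx 5
Step 6: w='a' (idx 1), next='c' -> output (1, 'c'), add 'ac' as idx 6
Step 7: w='ac' (idx 6), next='c' -> output (6, 'c'), add 'acc' as idx 7


Encoded: [(0, 'a'), (0, 'c'), (2, 'a'), (2, 'c'), (3, 'a'), (1, 'c'), (6, 'c')]


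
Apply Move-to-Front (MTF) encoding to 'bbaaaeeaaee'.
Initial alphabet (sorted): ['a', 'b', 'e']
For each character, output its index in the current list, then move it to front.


MTF encoding:
'b': index 1 in ['a', 'b', 'e'] -> ['b', 'a', 'e']
'b': index 0 in ['b', 'a', 'e'] -> ['b', 'a', 'e']
'a': index 1 in ['b', 'a', 'e'] -> ['a', 'b', 'e']
'a': index 0 in ['a', 'b', 'e'] -> ['a', 'b', 'e']
'a': index 0 in ['a', 'b', 'e'] -> ['a', 'b', 'e']
'e': index 2 in ['a', 'b', 'e'] -> ['e', 'a', 'b']
'e': index 0 in ['e', 'a', 'b'] -> ['e', 'a', 'b']
'a': index 1 in ['e', 'a', 'b'] -> ['a', 'e', 'b']
'a': index 0 in ['a', 'e', 'b'] -> ['a', 'e', 'b']
'e': index 1 in ['a', 'e', 'b'] -> ['e', 'a', 'b']
'e': index 0 in ['e', 'a', 'b'] -> ['e', 'a', 'b']


Output: [1, 0, 1, 0, 0, 2, 0, 1, 0, 1, 0]


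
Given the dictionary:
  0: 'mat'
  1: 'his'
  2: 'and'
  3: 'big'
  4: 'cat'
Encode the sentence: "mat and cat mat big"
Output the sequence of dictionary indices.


Look up each word in the dictionary:
  'mat' -> 0
  'and' -> 2
  'cat' -> 4
  'mat' -> 0
  'big' -> 3

Encoded: [0, 2, 4, 0, 3]


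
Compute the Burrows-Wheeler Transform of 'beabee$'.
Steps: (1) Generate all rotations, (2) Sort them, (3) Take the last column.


Rotations (sorted):
  0: $beabee -> last char: e
  1: abee$be -> last char: e
  2: beabee$ -> last char: $
  3: bee$bea -> last char: a
  4: e$beabe -> last char: e
  5: eabee$b -> last char: b
  6: ee$beab -> last char: b


BWT = ee$aebb


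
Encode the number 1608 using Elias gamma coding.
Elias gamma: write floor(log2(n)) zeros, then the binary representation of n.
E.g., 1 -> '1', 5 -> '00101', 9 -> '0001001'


num_bits = floor(log2(1608)) + 1 = 11
leading_zeros = num_bits - 1 = 10
binary(1608) = 11001001000

Elias gamma(1608) = '0000000000' + '11001001000' = 000000000011001001000 (21 bits)


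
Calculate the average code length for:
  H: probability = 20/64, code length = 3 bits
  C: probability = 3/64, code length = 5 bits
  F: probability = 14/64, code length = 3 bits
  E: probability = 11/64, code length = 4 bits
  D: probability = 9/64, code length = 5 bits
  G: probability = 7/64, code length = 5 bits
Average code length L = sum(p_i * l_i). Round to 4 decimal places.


Weighted contributions p_i * l_i:
  H: (20/64) * 3 = 60/64
  C: (3/64) * 5 = 15/64
  F: (14/64) * 3 = 42/64
  E: (11/64) * 4 = 44/64
  D: (9/64) * 5 = 45/64
  G: (7/64) * 5 = 35/64
Sum = (60 + 15 + 42 + 44 + 45 + 35)/64 = 241/64

L = 241/64 = 3.7656 bits/symbol


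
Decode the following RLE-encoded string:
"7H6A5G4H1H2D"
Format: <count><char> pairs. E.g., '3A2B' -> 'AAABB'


Expanding each <count><char> pair:
  7H -> 'HHHHHHH'
  6A -> 'AAAAAA'
  5G -> 'GGGGG'
  4H -> 'HHHH'
  1H -> 'H'
  2D -> 'DD'

Decoded = HHHHHHHAAAAAAGGGGGHHHHHDD


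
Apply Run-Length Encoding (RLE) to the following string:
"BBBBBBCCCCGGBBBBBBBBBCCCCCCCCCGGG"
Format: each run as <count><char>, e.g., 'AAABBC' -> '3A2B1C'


Scanning runs left to right:
  i=0: run of 'B' x 6 -> '6B'
  i=6: run of 'C' x 4 -> '4C'
  i=10: run of 'G' x 2 -> '2G'
  i=12: run of 'B' x 9 -> '9B'
  i=21: run of 'C' x 9 -> '9C'
  i=30: run of 'G' x 3 -> '3G'

RLE = 6B4C2G9B9C3G


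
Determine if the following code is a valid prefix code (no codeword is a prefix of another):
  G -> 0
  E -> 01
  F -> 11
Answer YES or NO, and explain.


Checking each pair (does one codeword prefix another?):
  G='0' vs E='01': prefix -- VIOLATION

NO -- this is NOT a valid prefix code. G (0) is a prefix of E (01).


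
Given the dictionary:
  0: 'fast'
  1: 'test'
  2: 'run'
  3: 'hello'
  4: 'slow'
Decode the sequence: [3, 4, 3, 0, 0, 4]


Look up each index in the dictionary:
  3 -> 'hello'
  4 -> 'slow'
  3 -> 'hello'
  0 -> 'fast'
  0 -> 'fast'
  4 -> 'slow'

Decoded: "hello slow hello fast fast slow"


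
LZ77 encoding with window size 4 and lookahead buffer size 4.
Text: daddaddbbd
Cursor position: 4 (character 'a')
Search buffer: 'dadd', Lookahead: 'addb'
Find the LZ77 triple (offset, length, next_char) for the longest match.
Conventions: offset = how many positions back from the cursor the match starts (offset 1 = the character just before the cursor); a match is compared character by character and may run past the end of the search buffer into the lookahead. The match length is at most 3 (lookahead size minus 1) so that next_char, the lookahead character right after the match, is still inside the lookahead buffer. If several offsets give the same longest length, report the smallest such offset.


Try each offset into the search buffer:
  offset=1 (pos 3, char 'd'): match length 0
  offset=2 (pos 2, char 'd'): match length 0
  offset=3 (pos 1, char 'a'): match length 3
  offset=4 (pos 0, char 'd'): match length 0
Longest match has length 3 at offset 3.
next_char = character at position 4 + 3 = 7 -> 'b'

Best match: offset=3, length=3 (matching 'add' starting at position 1)
LZ77 triple: (3, 3, 'b')


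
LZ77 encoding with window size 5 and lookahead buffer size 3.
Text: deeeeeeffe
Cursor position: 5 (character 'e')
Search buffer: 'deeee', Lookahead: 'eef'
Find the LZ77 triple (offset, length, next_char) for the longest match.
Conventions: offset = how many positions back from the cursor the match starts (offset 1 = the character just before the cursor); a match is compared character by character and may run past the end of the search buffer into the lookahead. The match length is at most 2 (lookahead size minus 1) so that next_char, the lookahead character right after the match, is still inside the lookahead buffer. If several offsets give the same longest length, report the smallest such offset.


Try each offset into the search buffer:
  offset=1 (pos 4, char 'e'): match length 2
  offset=2 (pos 3, char 'e'): match length 2
  offset=3 (pos 2, char 'e'): match length 2
  offset=4 (pos 1, char 'e'): match length 2
  offset=5 (pos 0, char 'd'): match length 0
Longest match has length 2, found at offsets 1, 2, 3, 4; take the smallest, offset 1.
next_char = character at position 5 + 2 = 7 -> 'f'

Best match: offset=1, length=2 (matching 'ee' starting at position 4)
LZ77 triple: (1, 2, 'f')


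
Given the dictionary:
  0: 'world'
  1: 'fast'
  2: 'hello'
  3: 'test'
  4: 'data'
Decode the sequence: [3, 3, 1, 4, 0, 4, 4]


Look up each index in the dictionary:
  3 -> 'test'
  3 -> 'test'
  1 -> 'fast'
  4 -> 'data'
  0 -> 'world'
  4 -> 'data'
  4 -> 'data'

Decoded: "test test fast data world data data"


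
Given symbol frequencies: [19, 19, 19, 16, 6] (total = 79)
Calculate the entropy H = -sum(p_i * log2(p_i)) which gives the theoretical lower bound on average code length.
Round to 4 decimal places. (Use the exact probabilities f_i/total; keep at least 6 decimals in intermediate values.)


Per-symbol terms -p_i * log2(p_i) with p_i = f_i/79:
  p = 19/79 = 0.240506: log2(p) = -2.055853, -p*log2(p) = 0.494446
  p = 19/79 = 0.240506: log2(p) = -2.055853, -p*log2(p) = 0.494446
  p = 19/79 = 0.240506: log2(p) = -2.055853, -p*log2(p) = 0.494446
  p = 16/79 = 0.202532: log2(p) = -2.303781, -p*log2(p) = 0.466589
  p = 6/79 = 0.075949: log2(p) = -3.718818, -p*log2(p) = 0.282442
H = 0.494446 + 0.494446 + 0.494446 + 0.466589 + 0.282442 = 2.232369

H = 2.2324 bits/symbol
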